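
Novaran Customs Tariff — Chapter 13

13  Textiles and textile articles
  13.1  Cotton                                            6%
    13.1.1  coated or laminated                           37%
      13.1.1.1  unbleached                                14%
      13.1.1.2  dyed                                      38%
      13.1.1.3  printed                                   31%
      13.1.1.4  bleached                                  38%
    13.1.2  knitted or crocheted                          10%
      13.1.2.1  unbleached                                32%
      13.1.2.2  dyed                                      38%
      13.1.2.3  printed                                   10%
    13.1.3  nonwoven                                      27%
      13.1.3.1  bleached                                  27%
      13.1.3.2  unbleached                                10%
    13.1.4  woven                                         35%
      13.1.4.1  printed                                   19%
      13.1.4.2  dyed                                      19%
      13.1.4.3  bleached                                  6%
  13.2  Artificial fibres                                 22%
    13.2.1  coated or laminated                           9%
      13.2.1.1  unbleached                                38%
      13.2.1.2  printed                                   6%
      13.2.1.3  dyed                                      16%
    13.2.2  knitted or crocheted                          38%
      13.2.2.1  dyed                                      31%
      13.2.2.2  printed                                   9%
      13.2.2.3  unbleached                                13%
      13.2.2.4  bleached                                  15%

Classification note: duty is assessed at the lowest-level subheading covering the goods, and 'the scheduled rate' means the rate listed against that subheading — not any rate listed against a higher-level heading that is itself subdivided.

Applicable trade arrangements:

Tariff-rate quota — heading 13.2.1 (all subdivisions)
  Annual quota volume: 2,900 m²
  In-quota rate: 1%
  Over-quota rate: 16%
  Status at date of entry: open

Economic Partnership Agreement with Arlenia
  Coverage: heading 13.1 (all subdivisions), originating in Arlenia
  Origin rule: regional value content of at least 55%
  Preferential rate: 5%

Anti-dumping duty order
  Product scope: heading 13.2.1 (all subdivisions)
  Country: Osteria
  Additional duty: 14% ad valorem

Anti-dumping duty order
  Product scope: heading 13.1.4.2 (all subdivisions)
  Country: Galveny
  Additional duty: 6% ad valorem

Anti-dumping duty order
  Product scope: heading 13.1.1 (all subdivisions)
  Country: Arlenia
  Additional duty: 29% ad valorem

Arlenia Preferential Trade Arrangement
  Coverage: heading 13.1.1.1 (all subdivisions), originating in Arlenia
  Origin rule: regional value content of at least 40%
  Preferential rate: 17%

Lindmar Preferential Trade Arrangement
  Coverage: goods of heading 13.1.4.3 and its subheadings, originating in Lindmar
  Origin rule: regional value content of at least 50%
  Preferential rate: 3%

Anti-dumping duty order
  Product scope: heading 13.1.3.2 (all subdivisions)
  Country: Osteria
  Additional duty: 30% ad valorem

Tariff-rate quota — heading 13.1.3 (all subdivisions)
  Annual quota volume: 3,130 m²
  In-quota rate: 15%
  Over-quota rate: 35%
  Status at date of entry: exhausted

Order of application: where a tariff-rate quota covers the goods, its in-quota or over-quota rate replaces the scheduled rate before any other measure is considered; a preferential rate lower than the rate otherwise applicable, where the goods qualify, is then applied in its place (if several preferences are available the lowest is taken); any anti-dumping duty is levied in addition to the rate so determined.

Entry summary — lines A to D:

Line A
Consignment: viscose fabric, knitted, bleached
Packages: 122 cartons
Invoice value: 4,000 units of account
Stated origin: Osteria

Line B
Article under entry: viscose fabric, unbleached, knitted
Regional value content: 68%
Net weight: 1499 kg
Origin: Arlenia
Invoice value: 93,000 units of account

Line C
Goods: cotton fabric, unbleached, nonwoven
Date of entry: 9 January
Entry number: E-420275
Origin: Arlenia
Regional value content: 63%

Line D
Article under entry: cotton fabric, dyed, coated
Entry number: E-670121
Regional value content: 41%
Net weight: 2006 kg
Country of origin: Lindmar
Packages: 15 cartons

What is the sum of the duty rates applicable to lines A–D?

Line A: viscose → 13.2; knitted → 13.2.2; bleached → 13.2.2.4. Scheduled 15%. No special measure applies. → 15%.
Line B: viscose → 13.2; knitted → 13.2.2; unbleached → 13.2.2.3. Scheduled 13%. Arlenia agreement on 13.1: 13.2.2.3 not covered; Arlenia agreement on 13.1.1.1: 13.2.2.3 not covered. → 13%.
Line C: cotton → 13.1; nonwoven → 13.1.3; unbleached → 13.1.3.2. Scheduled 10%. quota on 13.1.3 exhausted → over-quota 35%; Arlenia agreement on 13.1: RVC ≥ 55% → 5% available; Arlenia agreement on 13.1.1.1: 13.1.3.2 not covered; preferential 5%. → 5%.
Line D: cotton → 13.1; coated → 13.1.1; dyed → 13.1.1.2. Scheduled 38%. Lindmar agreement on 13.1.4.3: 13.1.1.2 not covered. → 38%.
Sum: 15% + 13% + 5% + 38% = 71%.

71%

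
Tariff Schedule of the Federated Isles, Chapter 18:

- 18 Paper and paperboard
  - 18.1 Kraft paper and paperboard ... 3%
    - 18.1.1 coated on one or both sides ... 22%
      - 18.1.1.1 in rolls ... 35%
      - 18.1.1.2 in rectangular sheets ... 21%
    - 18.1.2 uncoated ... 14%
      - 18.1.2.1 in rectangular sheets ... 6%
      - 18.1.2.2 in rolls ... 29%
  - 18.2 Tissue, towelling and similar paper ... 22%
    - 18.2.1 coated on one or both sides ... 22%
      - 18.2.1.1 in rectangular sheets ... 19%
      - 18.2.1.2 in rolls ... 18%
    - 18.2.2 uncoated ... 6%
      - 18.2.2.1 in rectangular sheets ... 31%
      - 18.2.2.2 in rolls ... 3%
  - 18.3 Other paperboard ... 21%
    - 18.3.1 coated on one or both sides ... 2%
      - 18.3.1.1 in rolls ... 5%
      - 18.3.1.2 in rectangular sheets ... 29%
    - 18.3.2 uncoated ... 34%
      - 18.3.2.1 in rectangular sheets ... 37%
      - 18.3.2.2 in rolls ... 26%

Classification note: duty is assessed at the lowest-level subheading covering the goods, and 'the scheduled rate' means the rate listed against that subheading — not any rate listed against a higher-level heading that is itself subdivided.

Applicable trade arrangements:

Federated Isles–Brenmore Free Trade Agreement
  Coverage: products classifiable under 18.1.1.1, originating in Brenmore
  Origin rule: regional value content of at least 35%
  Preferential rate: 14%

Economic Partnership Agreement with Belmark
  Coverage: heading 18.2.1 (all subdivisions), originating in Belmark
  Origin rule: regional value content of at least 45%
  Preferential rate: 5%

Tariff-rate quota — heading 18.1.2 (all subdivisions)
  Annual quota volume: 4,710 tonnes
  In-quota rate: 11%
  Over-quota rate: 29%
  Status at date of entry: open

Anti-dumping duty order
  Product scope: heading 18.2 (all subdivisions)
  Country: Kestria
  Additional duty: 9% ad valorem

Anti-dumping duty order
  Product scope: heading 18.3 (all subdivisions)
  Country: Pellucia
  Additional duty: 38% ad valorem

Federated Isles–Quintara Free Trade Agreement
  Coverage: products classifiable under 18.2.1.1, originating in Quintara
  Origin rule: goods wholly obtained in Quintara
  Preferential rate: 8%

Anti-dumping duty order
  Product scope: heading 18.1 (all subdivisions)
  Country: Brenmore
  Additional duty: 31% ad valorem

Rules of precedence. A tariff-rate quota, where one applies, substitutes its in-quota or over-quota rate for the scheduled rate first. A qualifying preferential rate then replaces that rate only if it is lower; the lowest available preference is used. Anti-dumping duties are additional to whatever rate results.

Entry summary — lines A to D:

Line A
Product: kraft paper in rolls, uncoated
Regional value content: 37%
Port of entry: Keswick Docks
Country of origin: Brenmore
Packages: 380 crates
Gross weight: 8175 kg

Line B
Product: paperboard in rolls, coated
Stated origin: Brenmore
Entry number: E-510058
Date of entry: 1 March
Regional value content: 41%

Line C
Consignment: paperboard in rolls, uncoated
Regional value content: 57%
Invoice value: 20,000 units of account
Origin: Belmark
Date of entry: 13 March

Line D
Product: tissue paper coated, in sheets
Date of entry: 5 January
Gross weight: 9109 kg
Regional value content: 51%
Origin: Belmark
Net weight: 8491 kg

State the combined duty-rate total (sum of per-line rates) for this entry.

Line A: kraft paper → 18.1; uncoated → 18.1.2; in rolls → 18.1.2.2. Scheduled 29%. quota on 18.1.2 open → in-quota 11%; Brenmore agreement on 18.1.1.1: 18.1.2.2 not covered; anti-dumping (Brenmore, 18.1): +31%; total 11% + 31% = 42%. → 42%.
Line B: paperboard → 18.3; coated → 18.3.1; in rolls → 18.3.1.1. Scheduled 5%. Brenmore agreement on 18.1.1.1: 18.3.1.1 not covered. → 5%.
Line C: paperboard → 18.3; uncoated → 18.3.2; in rolls → 18.3.2.2. Scheduled 26%. Belmark agreement on 18.2.1: 18.3.2.2 not covered. → 26%.
Line D: tissue paper → 18.2; coated → 18.2.1; in sheets → 18.2.1.1. Scheduled 19%. Belmark agreement on 18.2.1: RVC ≥ 45% → 5% available; preferential 5%. → 5%.
Sum: 42% + 5% + 26% + 5% = 78%.

78%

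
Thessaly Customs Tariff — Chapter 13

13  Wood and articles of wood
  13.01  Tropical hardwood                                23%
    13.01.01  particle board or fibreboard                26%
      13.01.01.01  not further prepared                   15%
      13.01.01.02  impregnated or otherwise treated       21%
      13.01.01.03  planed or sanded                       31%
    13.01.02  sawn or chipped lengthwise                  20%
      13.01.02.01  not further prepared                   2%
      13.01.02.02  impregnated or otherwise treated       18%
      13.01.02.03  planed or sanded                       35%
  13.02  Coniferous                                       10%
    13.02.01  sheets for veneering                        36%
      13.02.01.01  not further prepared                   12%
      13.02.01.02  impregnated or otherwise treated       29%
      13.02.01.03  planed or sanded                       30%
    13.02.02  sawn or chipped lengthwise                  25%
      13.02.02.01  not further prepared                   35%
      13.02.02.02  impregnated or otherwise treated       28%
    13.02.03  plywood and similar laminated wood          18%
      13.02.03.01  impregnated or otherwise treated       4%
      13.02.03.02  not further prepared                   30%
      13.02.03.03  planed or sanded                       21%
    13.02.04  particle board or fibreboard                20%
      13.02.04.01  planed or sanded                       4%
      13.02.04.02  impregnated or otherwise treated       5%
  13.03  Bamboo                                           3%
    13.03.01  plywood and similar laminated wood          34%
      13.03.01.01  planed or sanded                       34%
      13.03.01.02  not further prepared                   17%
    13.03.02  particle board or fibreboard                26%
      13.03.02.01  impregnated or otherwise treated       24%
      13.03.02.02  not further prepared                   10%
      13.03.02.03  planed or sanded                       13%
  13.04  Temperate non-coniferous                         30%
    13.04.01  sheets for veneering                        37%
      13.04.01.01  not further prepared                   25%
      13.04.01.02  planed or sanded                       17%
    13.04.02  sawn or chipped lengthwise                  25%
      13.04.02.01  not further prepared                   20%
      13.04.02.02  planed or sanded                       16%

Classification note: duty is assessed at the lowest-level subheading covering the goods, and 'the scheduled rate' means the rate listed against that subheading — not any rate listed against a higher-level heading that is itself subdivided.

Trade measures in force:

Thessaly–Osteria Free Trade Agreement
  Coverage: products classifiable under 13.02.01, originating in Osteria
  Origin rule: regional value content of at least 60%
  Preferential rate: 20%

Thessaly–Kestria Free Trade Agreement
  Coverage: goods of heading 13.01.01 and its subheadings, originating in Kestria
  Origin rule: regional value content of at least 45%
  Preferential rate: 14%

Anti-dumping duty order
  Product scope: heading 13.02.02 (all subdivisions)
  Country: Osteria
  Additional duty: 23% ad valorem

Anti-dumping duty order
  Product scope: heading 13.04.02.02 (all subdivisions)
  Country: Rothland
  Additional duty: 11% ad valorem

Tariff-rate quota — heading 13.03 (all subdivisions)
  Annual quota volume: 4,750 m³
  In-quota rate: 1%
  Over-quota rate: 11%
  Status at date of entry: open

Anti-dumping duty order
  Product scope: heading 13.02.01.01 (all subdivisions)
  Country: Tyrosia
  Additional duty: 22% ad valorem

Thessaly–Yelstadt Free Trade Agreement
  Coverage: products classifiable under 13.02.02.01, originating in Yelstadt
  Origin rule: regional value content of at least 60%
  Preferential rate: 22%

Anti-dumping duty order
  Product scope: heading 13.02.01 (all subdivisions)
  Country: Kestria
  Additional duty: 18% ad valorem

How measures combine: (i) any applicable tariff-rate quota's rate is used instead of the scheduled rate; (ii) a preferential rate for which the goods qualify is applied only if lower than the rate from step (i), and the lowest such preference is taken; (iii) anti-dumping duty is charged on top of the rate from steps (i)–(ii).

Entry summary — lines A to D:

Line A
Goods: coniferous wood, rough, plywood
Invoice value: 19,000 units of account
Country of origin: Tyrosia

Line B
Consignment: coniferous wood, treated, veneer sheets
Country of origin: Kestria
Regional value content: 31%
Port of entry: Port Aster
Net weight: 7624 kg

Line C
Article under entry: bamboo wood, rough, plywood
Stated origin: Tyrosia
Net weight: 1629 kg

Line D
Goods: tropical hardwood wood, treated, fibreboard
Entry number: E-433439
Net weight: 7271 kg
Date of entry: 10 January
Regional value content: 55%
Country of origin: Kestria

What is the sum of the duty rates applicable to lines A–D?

92%

Line A: coniferous → 13.02; plywood → 13.02.03; rough → 13.02.03.02. Scheduled 30%. No special measure applies. → 30%.
Line B: coniferous → 13.02; veneer sheets → 13.02.01; treated → 13.02.01.02. Scheduled 29%. Kestria agreement on 13.01.01: 13.02.01.02 not covered; anti-dumping (Kestria, 13.02.01): +18%; total 29% + 18% = 47%. → 47%.
Line C: bamboo → 13.03; plywood → 13.03.01; rough → 13.03.01.02. Scheduled 17%. quota on 13.03 open → in-quota 1%. → 1%.
Line D: tropical hardwood → 13.01; fibreboard → 13.01.01; treated → 13.01.01.02. Scheduled 21%. Kestria agreement on 13.01.01: RVC ≥ 45% → 14% available; preferential 14%. → 14%.
Sum: 30% + 47% + 1% + 14% = 92%.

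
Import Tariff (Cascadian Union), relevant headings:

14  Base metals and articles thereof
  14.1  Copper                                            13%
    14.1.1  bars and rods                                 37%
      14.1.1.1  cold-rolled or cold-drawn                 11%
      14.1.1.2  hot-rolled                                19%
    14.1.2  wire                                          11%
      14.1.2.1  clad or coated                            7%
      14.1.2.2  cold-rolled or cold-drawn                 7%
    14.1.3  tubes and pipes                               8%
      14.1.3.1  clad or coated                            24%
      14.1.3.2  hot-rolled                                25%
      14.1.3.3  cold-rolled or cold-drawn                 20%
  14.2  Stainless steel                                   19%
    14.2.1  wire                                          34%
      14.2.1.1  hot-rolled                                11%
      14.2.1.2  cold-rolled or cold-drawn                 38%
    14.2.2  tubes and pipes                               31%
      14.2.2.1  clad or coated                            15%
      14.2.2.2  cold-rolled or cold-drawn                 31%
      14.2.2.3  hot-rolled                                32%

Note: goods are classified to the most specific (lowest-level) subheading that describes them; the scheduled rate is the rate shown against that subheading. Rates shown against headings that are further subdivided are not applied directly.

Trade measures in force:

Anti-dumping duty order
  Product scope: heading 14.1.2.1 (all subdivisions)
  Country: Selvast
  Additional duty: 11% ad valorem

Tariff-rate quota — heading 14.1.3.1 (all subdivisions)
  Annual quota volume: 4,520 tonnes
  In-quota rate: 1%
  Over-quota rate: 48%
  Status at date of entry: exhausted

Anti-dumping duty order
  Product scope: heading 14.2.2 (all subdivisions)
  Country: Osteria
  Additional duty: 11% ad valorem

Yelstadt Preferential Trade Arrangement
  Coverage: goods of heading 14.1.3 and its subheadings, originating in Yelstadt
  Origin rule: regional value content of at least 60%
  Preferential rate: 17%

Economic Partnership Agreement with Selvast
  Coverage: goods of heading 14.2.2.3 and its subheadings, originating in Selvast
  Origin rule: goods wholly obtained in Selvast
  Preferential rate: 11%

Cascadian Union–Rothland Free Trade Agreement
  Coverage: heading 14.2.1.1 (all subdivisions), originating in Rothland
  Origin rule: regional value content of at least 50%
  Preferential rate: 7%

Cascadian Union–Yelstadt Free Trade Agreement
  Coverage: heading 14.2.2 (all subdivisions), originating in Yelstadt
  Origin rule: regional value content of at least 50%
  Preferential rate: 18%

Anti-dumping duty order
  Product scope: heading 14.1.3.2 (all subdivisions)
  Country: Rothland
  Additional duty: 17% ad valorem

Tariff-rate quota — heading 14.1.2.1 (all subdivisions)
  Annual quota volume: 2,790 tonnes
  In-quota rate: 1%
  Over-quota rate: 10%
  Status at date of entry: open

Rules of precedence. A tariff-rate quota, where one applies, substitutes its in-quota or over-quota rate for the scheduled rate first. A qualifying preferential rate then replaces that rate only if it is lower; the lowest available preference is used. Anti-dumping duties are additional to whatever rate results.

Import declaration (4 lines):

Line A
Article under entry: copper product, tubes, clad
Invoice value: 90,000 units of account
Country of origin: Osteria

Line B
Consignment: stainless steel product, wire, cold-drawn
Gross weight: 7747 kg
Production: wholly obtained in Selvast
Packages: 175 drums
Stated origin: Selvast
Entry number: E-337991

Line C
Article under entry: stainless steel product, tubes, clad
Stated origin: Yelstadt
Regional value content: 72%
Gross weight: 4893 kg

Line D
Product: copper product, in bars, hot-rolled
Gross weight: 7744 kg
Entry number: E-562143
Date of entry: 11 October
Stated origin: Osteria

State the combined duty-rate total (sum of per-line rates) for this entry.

120%

Line A: copper → 14.1; tubes → 14.1.3; clad → 14.1.3.1. Scheduled 24%. quota on 14.1.3.1 exhausted → over-quota 48%. → 48%.
Line B: stainless steel → 14.2; wire → 14.2.1; cold-drawn → 14.2.1.2. Scheduled 38%. Selvast agreement on 14.2.2.3: 14.2.1.2 not covered. → 38%.
Line C: stainless steel → 14.2; tubes → 14.2.2; clad → 14.2.2.1. Scheduled 15%. Yelstadt agreement on 14.1.3: 14.2.2.1 not covered; Yelstadt agreement on 14.2.2: RVC ≥ 50% → 18% available; preference 18% not lower than 15% → no reduction. → 15%.
Line D: copper → 14.1; in bars → 14.1.1; hot-rolled → 14.1.1.2. Scheduled 19%. No special measure applies. → 19%.
Sum: 48% + 38% + 15% + 19% = 120%.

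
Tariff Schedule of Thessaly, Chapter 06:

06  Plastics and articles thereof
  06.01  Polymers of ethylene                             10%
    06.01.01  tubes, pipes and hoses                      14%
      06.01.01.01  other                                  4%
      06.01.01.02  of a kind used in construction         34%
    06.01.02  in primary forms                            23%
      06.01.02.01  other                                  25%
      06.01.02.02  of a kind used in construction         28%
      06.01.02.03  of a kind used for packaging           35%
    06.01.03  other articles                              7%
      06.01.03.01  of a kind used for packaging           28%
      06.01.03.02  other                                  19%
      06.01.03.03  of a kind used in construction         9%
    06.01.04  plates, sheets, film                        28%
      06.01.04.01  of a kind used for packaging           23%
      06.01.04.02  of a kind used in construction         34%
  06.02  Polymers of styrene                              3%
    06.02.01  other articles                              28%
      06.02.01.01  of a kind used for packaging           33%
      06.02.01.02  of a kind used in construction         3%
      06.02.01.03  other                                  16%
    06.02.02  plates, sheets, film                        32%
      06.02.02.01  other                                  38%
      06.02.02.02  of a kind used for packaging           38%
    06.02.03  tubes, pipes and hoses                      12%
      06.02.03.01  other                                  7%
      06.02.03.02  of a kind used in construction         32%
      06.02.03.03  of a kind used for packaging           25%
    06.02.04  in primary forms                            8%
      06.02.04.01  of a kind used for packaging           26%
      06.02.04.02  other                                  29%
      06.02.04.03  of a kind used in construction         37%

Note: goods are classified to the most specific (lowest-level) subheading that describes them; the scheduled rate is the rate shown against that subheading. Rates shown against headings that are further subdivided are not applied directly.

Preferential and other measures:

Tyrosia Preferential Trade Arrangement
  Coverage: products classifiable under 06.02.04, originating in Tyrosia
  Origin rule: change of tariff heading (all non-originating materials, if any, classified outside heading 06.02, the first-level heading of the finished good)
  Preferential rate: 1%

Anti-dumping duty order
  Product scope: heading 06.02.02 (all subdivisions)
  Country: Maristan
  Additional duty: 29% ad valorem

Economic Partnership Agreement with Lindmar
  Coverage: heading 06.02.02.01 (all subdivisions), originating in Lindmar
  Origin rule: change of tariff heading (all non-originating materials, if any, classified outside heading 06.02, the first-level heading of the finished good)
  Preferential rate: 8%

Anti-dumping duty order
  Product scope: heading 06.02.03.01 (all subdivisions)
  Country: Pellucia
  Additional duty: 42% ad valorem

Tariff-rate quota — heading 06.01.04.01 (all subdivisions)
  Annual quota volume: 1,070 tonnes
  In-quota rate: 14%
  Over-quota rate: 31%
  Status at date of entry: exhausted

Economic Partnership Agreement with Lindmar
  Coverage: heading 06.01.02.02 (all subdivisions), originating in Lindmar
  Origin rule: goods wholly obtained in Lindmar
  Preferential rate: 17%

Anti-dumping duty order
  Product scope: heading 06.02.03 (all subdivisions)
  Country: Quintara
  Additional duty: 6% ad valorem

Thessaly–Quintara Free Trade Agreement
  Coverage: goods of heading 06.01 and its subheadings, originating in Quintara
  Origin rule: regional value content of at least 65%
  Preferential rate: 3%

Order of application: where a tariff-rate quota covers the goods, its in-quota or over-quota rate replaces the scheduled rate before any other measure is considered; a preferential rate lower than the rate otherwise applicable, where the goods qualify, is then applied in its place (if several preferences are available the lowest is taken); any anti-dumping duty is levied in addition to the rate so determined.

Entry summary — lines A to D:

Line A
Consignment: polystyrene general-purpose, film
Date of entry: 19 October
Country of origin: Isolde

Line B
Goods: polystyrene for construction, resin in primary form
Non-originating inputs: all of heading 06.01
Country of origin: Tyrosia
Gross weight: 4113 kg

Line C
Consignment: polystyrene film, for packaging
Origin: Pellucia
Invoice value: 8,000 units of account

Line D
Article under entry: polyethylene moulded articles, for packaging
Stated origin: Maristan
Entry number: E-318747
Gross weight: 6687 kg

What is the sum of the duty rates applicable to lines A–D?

Line A: polystyrene → 06.02; film → 06.02.02; general-purpose → 06.02.02.01. Scheduled 38%. No special measure applies. → 38%.
Line B: polystyrene → 06.02; resin in primary form → 06.02.04; for construction → 06.02.04.03. Scheduled 37%. Tyrosia agreement on 06.02.04: CTH met → 1% available; preferential 1%. → 1%.
Line C: polystyrene → 06.02; film → 06.02.02; for packaging → 06.02.02.02. Scheduled 38%. No special measure applies. → 38%.
Line D: polyethylene → 06.01; moulded articles → 06.01.03; for packaging → 06.01.03.01. Scheduled 28%. No special measure applies. → 28%.
Sum: 38% + 1% + 38% + 28% = 105%.

105%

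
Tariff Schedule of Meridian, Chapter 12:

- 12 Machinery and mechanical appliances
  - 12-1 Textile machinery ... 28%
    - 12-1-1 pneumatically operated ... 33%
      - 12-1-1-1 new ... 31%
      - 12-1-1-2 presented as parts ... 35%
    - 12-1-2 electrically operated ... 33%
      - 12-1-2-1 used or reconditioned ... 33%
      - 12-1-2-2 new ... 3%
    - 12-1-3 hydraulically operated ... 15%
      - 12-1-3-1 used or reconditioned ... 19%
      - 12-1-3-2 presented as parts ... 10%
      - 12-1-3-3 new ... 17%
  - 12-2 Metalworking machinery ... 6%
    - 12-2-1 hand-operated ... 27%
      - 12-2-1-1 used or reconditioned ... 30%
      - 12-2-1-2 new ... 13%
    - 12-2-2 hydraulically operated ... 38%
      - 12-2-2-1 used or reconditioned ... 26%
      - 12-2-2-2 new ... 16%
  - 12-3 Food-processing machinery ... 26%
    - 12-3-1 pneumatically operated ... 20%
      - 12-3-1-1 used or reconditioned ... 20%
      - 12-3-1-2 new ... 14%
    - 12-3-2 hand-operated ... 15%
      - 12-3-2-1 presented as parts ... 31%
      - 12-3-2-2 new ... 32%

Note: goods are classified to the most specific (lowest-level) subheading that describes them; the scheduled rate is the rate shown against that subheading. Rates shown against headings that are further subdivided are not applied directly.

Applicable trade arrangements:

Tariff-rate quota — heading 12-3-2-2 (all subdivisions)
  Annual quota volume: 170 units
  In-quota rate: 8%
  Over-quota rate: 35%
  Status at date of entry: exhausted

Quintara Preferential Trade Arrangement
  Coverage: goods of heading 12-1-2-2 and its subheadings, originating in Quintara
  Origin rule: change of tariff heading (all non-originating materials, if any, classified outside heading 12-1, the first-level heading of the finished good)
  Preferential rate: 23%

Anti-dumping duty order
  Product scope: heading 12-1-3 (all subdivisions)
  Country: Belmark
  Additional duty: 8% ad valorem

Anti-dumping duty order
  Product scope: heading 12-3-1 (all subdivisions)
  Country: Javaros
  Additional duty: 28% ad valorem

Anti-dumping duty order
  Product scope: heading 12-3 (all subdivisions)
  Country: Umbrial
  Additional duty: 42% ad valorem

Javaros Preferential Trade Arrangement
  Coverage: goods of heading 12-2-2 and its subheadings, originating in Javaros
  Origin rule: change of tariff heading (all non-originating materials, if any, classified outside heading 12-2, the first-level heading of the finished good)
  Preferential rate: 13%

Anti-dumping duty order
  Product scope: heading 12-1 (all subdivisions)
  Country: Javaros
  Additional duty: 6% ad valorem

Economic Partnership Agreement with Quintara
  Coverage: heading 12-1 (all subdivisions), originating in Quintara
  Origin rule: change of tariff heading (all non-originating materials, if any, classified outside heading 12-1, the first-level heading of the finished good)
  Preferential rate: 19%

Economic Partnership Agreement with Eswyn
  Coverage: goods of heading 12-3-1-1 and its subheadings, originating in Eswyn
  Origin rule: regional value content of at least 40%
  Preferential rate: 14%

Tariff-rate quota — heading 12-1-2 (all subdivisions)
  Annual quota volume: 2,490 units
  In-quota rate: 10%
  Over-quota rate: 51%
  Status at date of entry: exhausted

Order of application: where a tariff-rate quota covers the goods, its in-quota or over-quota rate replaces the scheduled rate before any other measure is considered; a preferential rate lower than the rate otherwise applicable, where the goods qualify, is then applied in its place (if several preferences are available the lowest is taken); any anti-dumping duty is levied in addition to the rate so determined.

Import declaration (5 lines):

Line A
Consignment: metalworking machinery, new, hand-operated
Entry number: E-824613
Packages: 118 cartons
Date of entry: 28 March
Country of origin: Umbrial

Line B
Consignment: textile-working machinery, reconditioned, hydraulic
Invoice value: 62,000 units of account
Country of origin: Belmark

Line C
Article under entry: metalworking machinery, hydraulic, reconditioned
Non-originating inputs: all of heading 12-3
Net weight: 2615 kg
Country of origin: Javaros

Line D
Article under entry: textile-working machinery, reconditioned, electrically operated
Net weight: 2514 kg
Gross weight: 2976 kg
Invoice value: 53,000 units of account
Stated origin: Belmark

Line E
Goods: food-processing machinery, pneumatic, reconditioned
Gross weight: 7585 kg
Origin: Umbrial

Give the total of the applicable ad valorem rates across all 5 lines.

166%

Line A: metalworking → 12-2; hand-operated → 12-2-1; new → 12-2-1-2. Scheduled 13%. No special measure applies. → 13%.
Line B: textile-working → 12-1; hydraulic → 12-1-3; reconditioned → 12-1-3-1. Scheduled 19%. anti-dumping (Belmark, 12-1-3): +8%; total 19% + 8% = 27%. → 27%.
Line C: metalworking → 12-2; hydraulic → 12-2-2; reconditioned → 12-2-2-1. Scheduled 26%. Javaros agreement on 12-2-2: CTH met → 13% available; preferential 13%. → 13%.
Line D: textile-working → 12-1; electrically operated → 12-1-2; reconditioned → 12-1-2-1. Scheduled 33%. quota on 12-1-2 exhausted → over-quota 51%. → 51%.
Line E: food-processing → 12-3; pneumatic → 12-3-1; reconditioned → 12-3-1-1. Scheduled 20%. anti-dumping (Umbrial, 12-3): +42%; total 20% + 42% = 62%. → 62%.
Sum: 13% + 27% + 13% + 51% + 62% = 166%.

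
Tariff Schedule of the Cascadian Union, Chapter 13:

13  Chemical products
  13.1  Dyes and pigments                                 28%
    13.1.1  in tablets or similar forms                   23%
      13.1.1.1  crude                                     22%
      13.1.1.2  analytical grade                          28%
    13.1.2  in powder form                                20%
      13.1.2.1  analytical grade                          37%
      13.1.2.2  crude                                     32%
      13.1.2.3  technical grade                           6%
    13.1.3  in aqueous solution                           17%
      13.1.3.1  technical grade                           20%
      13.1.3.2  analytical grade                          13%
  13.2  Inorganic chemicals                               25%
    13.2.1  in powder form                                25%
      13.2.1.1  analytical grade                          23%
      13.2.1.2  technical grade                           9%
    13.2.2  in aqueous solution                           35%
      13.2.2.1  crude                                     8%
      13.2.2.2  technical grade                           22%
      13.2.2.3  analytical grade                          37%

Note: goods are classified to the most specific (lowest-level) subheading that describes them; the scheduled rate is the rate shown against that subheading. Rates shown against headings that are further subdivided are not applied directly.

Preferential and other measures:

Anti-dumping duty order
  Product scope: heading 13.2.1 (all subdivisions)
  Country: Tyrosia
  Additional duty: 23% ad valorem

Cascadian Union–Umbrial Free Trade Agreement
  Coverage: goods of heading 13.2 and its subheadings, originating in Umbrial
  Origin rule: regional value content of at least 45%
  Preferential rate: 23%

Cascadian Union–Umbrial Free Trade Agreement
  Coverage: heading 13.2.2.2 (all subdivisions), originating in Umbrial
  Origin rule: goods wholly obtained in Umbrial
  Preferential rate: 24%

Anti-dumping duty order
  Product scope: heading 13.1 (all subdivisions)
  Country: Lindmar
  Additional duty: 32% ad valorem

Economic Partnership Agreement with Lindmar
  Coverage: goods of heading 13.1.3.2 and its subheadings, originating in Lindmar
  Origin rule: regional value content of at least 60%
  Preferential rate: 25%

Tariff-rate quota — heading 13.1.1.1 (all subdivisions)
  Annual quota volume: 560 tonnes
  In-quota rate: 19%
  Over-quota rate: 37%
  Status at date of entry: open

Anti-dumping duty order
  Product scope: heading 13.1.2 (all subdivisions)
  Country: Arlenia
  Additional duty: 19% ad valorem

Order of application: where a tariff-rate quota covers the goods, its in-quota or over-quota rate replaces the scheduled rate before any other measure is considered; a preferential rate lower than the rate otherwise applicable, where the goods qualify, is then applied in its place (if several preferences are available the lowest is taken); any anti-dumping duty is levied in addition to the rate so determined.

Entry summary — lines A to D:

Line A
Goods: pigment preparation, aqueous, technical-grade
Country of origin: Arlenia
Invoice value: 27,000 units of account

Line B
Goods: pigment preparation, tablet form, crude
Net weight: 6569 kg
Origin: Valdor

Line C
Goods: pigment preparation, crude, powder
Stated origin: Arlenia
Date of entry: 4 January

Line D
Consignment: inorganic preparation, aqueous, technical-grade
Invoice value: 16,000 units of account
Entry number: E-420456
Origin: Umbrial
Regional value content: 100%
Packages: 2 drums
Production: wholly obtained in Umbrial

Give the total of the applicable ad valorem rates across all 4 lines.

Line A: pigment → 13.1; aqueous → 13.1.3; technical-grade → 13.1.3.1. Scheduled 20%. No special measure applies. → 20%.
Line B: pigment → 13.1; tablet form → 13.1.1; crude → 13.1.1.1. Scheduled 22%. quota on 13.1.1.1 open → in-quota 19%. → 19%.
Line C: pigment → 13.1; powder → 13.1.2; crude → 13.1.2.2. Scheduled 32%. anti-dumping (Arlenia, 13.1.2): +19%; total 32% + 19% = 51%. → 51%.
Line D: inorganic → 13.2; aqueous → 13.2.2; technical-grade → 13.2.2.2. Scheduled 22%. Umbrial agreement on 13.2: RVC ≥ 45% → 23% available; Umbrial agreement on 13.2.2.2: wholly obtained → 24% available; preference 23% not lower than 22% → no reduction. → 22%.
Sum: 20% + 19% + 51% + 22% = 112%.

112%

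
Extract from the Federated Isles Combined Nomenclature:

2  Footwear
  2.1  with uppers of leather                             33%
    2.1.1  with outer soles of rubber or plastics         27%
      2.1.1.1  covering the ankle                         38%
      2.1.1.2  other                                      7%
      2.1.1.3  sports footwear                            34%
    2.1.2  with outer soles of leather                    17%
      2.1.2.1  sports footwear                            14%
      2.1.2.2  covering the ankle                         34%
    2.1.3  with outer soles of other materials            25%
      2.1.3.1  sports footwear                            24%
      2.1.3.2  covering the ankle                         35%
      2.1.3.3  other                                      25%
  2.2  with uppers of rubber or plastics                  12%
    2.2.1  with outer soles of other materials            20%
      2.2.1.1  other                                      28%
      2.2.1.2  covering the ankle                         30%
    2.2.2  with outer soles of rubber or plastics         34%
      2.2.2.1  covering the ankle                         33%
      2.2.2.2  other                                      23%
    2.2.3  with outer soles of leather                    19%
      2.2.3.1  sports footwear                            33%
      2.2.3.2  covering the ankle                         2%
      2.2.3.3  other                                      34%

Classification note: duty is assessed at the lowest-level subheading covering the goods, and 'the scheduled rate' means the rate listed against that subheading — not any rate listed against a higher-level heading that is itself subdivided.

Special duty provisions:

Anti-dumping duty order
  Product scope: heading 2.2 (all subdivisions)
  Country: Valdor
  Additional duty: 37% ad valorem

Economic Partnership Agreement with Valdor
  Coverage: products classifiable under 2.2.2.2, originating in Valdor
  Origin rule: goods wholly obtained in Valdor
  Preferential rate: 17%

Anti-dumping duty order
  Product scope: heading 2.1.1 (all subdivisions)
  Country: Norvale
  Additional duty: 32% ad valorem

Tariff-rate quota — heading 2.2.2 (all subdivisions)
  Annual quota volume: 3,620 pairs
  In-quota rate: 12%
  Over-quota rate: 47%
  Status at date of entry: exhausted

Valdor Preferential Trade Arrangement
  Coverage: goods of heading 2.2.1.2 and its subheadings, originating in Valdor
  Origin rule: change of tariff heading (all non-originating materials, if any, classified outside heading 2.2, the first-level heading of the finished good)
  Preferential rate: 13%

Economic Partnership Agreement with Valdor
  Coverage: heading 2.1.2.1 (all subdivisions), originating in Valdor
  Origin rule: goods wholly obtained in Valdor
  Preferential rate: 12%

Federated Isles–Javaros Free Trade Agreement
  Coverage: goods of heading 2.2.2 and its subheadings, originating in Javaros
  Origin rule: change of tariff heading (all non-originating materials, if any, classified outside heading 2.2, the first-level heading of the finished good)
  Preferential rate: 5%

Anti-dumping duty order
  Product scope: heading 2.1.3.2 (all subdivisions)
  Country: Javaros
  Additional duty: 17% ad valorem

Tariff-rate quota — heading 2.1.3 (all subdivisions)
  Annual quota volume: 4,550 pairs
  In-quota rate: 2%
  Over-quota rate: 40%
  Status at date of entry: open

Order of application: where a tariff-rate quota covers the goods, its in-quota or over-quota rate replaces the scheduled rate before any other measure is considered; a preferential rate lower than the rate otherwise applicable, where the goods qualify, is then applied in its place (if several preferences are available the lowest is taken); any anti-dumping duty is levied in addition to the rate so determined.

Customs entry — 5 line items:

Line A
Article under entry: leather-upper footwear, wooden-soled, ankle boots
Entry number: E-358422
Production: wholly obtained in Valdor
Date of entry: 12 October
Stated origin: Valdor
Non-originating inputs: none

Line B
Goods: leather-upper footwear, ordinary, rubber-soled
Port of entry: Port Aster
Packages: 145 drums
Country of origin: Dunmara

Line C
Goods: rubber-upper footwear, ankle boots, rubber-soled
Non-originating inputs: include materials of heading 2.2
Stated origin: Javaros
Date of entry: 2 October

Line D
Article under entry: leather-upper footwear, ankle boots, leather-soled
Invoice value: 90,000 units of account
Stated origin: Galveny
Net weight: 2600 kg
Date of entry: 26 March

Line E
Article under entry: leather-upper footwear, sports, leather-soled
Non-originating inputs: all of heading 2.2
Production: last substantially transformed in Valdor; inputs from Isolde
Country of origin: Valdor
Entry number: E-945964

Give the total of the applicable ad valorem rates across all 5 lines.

Line A: leather-upper → 2.1; wooden-soled → 2.1.3; ankle boots → 2.1.3.2. Scheduled 35%. quota on 2.1.3 open → in-quota 2%; Valdor agreement on 2.2.2.2: 2.1.3.2 not covered; Valdor agreement on 2.2.1.2: 2.1.3.2 not covered; Valdor agreement on 2.1.2.1: 2.1.3.2 not covered. → 2%.
Line B: leather-upper → 2.1; rubber-soled → 2.1.1; ordinary → 2.1.1.2. Scheduled 7%. No special measure applies. → 7%.
Line C: rubber-upper → 2.2; rubber-soled → 2.2.2; ankle boots → 2.2.2.1. Scheduled 33%. quota on 2.2.2 exhausted → over-quota 47%; Javaros agreement on 2.2.2: CTH not met. → 47%.
Line D: leather-upper → 2.1; leather-soled → 2.1.2; ankle boots → 2.1.2.2. Scheduled 34%. No special measure applies. → 34%.
Line E: leather-upper → 2.1; leather-soled → 2.1.2; sports → 2.1.2.1. Scheduled 14%. Valdor agreement on 2.2.2.2: 2.1.2.1 not covered; Valdor agreement on 2.2.1.2: 2.1.2.1 not covered; Valdor agreement on 2.1.2.1: not wholly obtained. → 14%.
Sum: 2% + 7% + 47% + 34% + 14% = 104%.

104%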